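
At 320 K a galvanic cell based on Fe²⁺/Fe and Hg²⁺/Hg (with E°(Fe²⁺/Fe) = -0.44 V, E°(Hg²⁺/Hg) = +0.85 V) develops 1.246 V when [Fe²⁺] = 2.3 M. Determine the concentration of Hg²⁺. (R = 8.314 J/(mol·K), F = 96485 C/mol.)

From the Nernst equation, ln Q = nF(E° − E)/RT = 2×96485×(1.29 − 1.246)/(8.314×320) = 3.191, so Q = 24.3.
With Q = [Fe²⁺]/[Hg²⁺] and the known concentrations, [Hg²⁺] in the denominator gives [Hg²⁺] = 0.095 M.

0.095 M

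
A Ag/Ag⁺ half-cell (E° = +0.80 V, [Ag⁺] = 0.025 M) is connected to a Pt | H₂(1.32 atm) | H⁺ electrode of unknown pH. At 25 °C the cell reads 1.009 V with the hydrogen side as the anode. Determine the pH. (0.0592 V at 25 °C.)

pH = 5.07

E°_cell = 0.80 V and n = 2.
log Q = n(E° − E)/0.0592 = 2×(0.80 − 1.009)/0.0592 = -7.061.
With Q = [H⁺]^2 / ([Ag⁺]^2·P(H₂)), solving for [H⁺] gives log[H⁺] = -5.072, so pH = 5.07.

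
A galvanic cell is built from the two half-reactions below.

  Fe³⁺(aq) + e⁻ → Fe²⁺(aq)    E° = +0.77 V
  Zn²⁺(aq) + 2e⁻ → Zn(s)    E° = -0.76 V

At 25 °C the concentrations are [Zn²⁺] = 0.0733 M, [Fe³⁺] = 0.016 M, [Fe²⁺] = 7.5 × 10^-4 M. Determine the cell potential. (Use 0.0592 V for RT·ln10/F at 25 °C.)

1.64 V

The Fe³⁺/Fe²⁺ couple has the higher reduction potential and acts as the cathode, so E°_cell = +0.77 − (-0.76) = 1.53 V.
Balancing electrons gives n = 2; the reaction quotient is Q = [Zn²⁺]·[Fe²⁺]^2/[Fe³⁺]^2 = 1.61 × 10^-4.
At 25 °C, E = E° − (0.0592/n) log Q = 1.53 − (0.0592/2)(-3.793) = 1.530 + 0.112 = 1.642 V.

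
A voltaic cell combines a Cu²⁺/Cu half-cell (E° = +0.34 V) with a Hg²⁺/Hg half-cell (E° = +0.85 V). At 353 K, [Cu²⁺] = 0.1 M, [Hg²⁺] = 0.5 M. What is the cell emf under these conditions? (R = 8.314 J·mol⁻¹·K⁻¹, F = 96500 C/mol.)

The Hg²⁺/Hg couple has the higher reduction potential and acts as the cathode, so E°_cell = +0.85 − (+0.34) = 0.51 V.
Balancing electrons gives n = 2; the reaction quotient is Q = [Cu²⁺]/[Hg²⁺] = 0.200.
E = E° − (RT/nF) ln Q = 0.51 − (8.314×353)/(2×96500) × (-1.609) = 0.510 + 0.024 = 0.534 V.

0.534 V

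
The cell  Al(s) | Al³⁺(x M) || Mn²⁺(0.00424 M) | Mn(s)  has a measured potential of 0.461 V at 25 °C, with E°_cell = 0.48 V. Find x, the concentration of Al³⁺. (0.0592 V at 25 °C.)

0.0025 M

From the Nernst equation, log Q = n(E° − E)/0.0592 = 6(0.48 − 0.461)/0.0592 = 1.926, so Q = 84.3.
With Q = [Al³⁺]^2/[Mn²⁺]^3 and the known concentrations, [Al³⁺]^2 in the numerator gives [Al³⁺] = 0.0025 M.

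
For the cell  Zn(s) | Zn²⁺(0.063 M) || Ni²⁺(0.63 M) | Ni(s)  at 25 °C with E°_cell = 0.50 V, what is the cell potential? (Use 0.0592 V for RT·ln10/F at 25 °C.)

Balancing electrons gives n = 2; the reaction quotient is Q = [Zn²⁺]/[Ni²⁺] = 0.100.
At 25 °C, E = E° − (0.0592/n) log Q = 0.50 − (0.0592/2)(-1.000) = 0.500 + 0.030 = 0.530 V.

0.530 V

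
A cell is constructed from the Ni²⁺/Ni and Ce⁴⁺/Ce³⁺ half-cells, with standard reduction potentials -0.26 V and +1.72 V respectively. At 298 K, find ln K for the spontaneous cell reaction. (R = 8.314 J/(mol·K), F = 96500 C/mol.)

ln K = 154.2

E°_cell = +1.72 − (-0.26) = 1.98 V, with n = 2 electrons transferred.
At equilibrium E = 0, so the Nernst equation gives ln K = nFE°/RT = (2)(96500)(1.98)/((8.314)(298)) = 154.24.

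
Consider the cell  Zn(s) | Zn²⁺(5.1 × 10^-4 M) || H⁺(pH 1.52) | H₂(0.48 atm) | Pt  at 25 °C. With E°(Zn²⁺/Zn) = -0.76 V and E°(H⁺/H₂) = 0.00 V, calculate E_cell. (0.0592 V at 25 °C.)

The hydrogen couple is the cathode, so E°_cell = 0.76 V; n = 2.
[H⁺] = 10^(−1.52) = 0.030 M, and Q = [Zn²⁺]·P(H₂) / [H⁺]^2 = 0.268.
E = E° − (0.0592/2) log Q = 0.76 − (0.0592/2)(-0.571) = 0.777 V.

0.78 V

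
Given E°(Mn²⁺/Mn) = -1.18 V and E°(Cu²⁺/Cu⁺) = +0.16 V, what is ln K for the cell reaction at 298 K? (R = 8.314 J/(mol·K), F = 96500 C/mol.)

ln K = 104.4

E°_cell = +0.16 − (-1.18) = 1.34 V, with n = 2 electrons transferred.
At equilibrium E = 0, so the Nernst equation gives ln K = nFE°/RT = (2)(96500)(1.34)/((8.314)(298)) = 104.38.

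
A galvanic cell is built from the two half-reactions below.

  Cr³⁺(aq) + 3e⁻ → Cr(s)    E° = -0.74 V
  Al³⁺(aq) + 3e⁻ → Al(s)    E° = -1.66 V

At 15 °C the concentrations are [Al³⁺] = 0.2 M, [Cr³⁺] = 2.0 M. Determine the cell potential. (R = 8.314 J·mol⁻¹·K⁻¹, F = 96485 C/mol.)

0.939 V

The Cr³⁺/Cr couple has the higher reduction potential and acts as the cathode, so E°_cell = -0.74 − (-1.66) = 0.92 V.
Balancing electrons gives n = 3; the reaction quotient is Q = [Al³⁺]/[Cr³⁺] = 0.100.
E = E° − (RT/nF) ln Q = 0.92 − (8.314×288)/(3×96485) × (-2.303) = 0.920 + 0.019 = 0.939 V.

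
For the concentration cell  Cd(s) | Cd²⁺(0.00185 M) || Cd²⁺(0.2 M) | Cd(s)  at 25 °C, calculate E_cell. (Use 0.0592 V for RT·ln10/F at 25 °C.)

0.060 V

Both half-cells are Cd²⁺/Cd, so E°_cell = 0. The concentrated side is the cathode; the cell reaction moves Cd²⁺ from high to low concentration with n = 2.
Q = [Cd²⁺]_dilute/[Cd²⁺]_conc = 0.00185/0.2 = 0.00925.
E = 0 − (0.0592/2) log Q = −(0.0592/2)(-2.034) = 0.0602 V.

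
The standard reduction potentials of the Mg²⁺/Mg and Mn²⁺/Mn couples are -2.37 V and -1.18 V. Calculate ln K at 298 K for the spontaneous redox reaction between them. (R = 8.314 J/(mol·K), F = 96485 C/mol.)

ln K = 92.7

E°_cell = -1.18 − (-2.37) = 1.19 V, with n = 2 electrons transferred.
At equilibrium E = 0, so the Nernst equation gives ln K = nFE°/RT = (2)(96485)(1.19)/((8.314)(298)) = 92.69.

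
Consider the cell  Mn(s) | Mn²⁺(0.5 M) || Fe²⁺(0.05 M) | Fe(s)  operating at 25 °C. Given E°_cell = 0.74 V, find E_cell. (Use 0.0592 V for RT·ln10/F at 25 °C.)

Balancing electrons gives n = 2; the reaction quotient is Q = [Mn²⁺]/[Fe²⁺] = 10.0.
At 25 °C, E = E° − (0.0592/n) log Q = 0.74 − (0.0592/2)(1.000) = 0.740 − 0.030 = 0.710 V.

0.710 V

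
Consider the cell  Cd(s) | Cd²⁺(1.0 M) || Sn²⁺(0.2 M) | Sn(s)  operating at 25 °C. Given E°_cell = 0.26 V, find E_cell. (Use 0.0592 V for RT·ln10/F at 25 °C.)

0.239 V

Balancing electrons gives n = 2; the reaction quotient is Q = [Cd²⁺]/[Sn²⁺] = 5.00.
At 25 °C, E = E° − (0.0592/n) log Q = 0.26 − (0.0592/2)(0.699) = 0.260 − 0.021 = 0.239 V.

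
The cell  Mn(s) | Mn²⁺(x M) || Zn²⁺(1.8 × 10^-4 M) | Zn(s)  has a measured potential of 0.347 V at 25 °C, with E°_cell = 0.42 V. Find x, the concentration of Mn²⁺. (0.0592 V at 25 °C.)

From the Nernst equation, log Q = n(E° − E)/0.0592 = 2(0.42 − 0.347)/0.0592 = 2.466, so Q = 293.
With Q = [Mn²⁺]/[Zn²⁺] and the known concentrations, [Mn²⁺] in the numerator gives [Mn²⁺] = 0.053 M.

0.053 M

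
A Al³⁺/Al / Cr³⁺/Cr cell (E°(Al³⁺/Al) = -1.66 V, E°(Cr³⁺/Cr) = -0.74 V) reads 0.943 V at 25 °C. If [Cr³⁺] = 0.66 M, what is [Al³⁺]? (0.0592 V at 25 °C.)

0.045 M

From the Nernst equation, log Q = n(E° − E)/0.0592 = 3(0.92 − 0.943)/0.0592 = -1.166, so Q = 0.0683.
With Q = [Al³⁺]/[Cr³⁺] and the known concentrations, [Al³⁺] in the numerator gives [Al³⁺] = 0.045 M.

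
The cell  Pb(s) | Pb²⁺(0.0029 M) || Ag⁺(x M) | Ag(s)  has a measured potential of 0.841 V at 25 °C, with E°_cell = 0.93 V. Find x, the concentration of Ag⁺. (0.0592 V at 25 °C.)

0.0017 M

From the Nernst equation, log Q = n(E° − E)/0.0592 = 2(0.93 − 0.841)/0.0592 = 3.007, so Q = 1020.
With Q = [Pb²⁺]/[Ag⁺]^2 and the known concentrations, [Ag⁺]^2 in the denominator gives [Ag⁺] = 0.0017 M.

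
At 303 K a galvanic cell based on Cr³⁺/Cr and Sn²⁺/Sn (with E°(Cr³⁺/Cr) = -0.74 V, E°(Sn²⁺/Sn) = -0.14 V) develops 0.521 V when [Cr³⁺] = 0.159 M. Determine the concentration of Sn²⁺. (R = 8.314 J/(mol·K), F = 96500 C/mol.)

From the Nernst equation, ln Q = nF(E° − E)/RT = 6×96500×(0.60 − 0.521)/(8.314×303) = 18.157, so Q = 7.69 × 10^7.
With Q = [Cr³⁺]^2/[Sn²⁺]^3 and the known concentrations, [Sn²⁺]^3 in the denominator gives [Sn²⁺] = 6.9 × 10^-4 M.

6.9 × 10^-4 M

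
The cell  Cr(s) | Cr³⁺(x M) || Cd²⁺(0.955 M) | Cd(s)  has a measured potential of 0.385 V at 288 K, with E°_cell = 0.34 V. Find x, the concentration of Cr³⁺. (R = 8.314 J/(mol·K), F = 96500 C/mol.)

From the Nernst equation, ln Q = nF(E° − E)/RT = 6×96500×(0.34 − 0.385)/(8.314×288) = -10.881, so Q = 1.88 × 10^-5.
With Q = [Cr³⁺]^2/[Cd²⁺]^3 and the known concentrations, [Cr³⁺]^2 in the numerator gives [Cr³⁺] = 0.004 M.

0.004 M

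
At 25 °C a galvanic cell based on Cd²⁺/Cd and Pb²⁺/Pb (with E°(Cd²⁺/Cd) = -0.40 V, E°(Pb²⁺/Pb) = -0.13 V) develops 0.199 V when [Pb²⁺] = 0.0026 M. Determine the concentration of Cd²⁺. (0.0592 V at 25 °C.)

0.65 M

From the Nernst equation, log Q = n(E° − E)/0.0592 = 2(0.27 − 0.199)/0.0592 = 2.399, so Q = 250.
With Q = [Cd²⁺]/[Pb²⁺] and the known concentrations, [Cd²⁺] in the numerator gives [Cd²⁺] = 0.65 M.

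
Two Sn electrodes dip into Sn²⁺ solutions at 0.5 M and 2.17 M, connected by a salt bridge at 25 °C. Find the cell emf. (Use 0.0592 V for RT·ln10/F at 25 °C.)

0.019 V

Both half-cells are Sn²⁺/Sn, so E°_cell = 0. The concentrated side is the cathode; the cell reaction moves Sn²⁺ from high to low concentration with n = 2.
Q = [Sn²⁺]_dilute/[Sn²⁺]_conc = 0.5/2.17 = 0.230.
E = 0 − (0.0592/2) log Q = −(0.0592/2)(-0.637) = 0.0189 V.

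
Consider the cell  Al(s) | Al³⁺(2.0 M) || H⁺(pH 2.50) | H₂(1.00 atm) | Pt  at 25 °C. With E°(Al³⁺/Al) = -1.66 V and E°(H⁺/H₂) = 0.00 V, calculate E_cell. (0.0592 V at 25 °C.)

1.51 V

The hydrogen couple is the cathode, so E°_cell = 1.66 V; n = 6.
[H⁺] = 10^(−2.50) = 0.0032 M, and Q = [Al³⁺]^2·P(H₂)^3 / [H⁺]^6 = 4 × 10^15.
E = E° − (0.0592/6) log Q = 1.66 − (0.0592/6)(15.602) = 1.506 V.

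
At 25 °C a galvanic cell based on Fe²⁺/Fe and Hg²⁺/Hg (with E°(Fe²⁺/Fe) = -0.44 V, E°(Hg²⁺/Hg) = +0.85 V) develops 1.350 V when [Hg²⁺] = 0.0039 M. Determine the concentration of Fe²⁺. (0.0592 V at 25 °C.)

3.7 × 10^-5 M

From the Nernst equation, log Q = n(E° − E)/0.0592 = 2(1.29 − 1.350)/0.0592 = -2.027, so Q = 0.00940.
With Q = [Fe²⁺]/[Hg²⁺] and the known concentrations, [Fe²⁺] in the numerator gives [Fe²⁺] = 3.7 × 10^-5 M.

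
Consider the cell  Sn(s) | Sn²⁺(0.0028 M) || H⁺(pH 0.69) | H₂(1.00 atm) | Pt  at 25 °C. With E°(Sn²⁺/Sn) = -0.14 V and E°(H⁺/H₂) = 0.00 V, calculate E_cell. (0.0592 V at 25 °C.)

The hydrogen couple is the cathode, so E°_cell = 0.14 V; n = 2.
[H⁺] = 10^(−0.69) = 0.20 M, and Q = [Sn²⁺]·P(H₂) / [H⁺]^2 = 0.0672.
E = E° − (0.0592/2) log Q = 0.14 − (0.0592/2)(-1.173) = 0.175 V.

0.17 V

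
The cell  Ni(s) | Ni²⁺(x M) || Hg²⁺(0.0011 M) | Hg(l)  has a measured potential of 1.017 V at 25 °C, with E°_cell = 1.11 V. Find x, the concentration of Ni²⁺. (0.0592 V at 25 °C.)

1.5 M

From the Nernst equation, log Q = n(E° − E)/0.0592 = 2(1.11 − 1.017)/0.0592 = 3.142, so Q = 1390.
With Q = [Ni²⁺]/[Hg²⁺] and the known concentrations, [Ni²⁺] in the numerator gives [Ni²⁺] = 1.5 M.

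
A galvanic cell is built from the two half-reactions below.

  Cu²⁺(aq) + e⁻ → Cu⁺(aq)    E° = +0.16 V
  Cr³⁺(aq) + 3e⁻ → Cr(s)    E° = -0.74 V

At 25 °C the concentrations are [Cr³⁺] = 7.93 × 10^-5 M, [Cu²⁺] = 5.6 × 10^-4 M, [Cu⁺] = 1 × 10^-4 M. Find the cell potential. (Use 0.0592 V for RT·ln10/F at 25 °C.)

1.03 V

The Cu²⁺/Cu⁺ couple has the higher reduction potential and acts as the cathode, so E°_cell = +0.16 − (-0.74) = 0.90 V.
Balancing electrons gives n = 3; the reaction quotient is Q = [Cr³⁺]·[Cu⁺]^3/[Cu²⁺]^3 = 4.52 × 10^-7.
At 25 °C, E = E° − (0.0592/n) log Q = 0.90 − (0.0592/3)(-6.345) = 0.900 + 0.125 = 1.025 V.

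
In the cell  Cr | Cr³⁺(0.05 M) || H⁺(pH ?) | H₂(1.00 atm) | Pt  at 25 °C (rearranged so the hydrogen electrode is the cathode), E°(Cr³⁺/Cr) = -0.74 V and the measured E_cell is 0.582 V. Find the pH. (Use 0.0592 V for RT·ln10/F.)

pH = 3.10

E°_cell = 0.74 V and n = 6.
log Q = n(E° − E)/0.0592 = 6×(0.74 − 0.582)/0.0592 = 16.014.
With Q = [Cr³⁺]^2·P(H₂)^3 / [H⁺]^6, solving for [H⁺] gives log[H⁺] = -3.103, so pH = 3.10.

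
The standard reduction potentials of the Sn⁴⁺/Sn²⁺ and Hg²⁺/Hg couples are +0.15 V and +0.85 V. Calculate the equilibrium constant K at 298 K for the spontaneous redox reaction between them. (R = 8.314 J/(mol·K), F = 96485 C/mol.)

E°_cell = +0.85 − (+0.15) = 0.70 V, with n = 2 electrons transferred.
At equilibrium E = 0, so the Nernst equation gives ln K = nFE°/RT = (2)(96485)(0.70)/((8.314)(298)) = 54.52.
K = e^54.52 = 4.8 × 10^23.

4.8 × 10^23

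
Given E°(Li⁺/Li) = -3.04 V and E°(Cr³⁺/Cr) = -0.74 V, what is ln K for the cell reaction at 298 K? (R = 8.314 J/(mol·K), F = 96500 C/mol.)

E°_cell = -0.74 − (-3.04) = 2.30 V, with n = 3 electrons transferred.
At equilibrium E = 0, so the Nernst equation gives ln K = nFE°/RT = (3)(96500)(2.30)/((8.314)(298)) = 268.75.

ln K = 268.8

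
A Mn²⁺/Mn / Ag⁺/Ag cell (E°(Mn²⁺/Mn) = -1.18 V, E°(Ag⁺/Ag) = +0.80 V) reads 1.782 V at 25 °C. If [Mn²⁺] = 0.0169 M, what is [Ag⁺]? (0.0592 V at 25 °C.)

5.9 × 10^-5 M

From the Nernst equation, log Q = n(E° − E)/0.0592 = 2(1.98 − 1.782)/0.0592 = 6.689, so Q = 4.89 × 10^6.
With Q = [Mn²⁺]/[Ag⁺]^2 and the known concentrations, [Ag⁺]^2 in the denominator gives [Ag⁺] = 5.9 × 10^-5 M.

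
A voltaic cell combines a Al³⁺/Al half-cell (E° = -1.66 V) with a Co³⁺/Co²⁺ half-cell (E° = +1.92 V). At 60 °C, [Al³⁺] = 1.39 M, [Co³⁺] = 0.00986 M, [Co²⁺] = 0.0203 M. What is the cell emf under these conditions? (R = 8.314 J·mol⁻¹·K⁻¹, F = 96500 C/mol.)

The Co³⁺/Co²⁺ couple has the higher reduction potential and acts as the cathode, so E°_cell = +1.92 − (-1.66) = 3.58 V.
Balancing electrons gives n = 3; the reaction quotient is Q = [Al³⁺]·[Co²⁺]^3/[Co³⁺]^3 = 12.1.
E = E° − (RT/nF) ln Q = 3.58 − (8.314×333)/(3×96500) × (2.496) = 3.580 − 0.024 = 3.556 V.

3.56 V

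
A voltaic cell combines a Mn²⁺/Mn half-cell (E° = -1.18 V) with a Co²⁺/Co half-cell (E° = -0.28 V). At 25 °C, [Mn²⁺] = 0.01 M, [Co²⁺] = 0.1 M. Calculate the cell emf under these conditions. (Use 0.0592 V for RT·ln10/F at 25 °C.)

The Co²⁺/Co couple has the higher reduction potential and acts as the cathode, so E°_cell = -0.28 − (-1.18) = 0.90 V.
Balancing electrons gives n = 2; the reaction quotient is Q = [Mn²⁺]/[Co²⁺] = 0.100.
At 25 °C, E = E° − (0.0592/n) log Q = 0.90 − (0.0592/2)(-1.000) = 0.900 + 0.030 = 0.930 V.

0.930 V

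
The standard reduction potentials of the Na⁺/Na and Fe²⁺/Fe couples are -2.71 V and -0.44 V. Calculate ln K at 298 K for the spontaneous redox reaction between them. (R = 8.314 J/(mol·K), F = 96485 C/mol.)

ln K = 176.8

E°_cell = -0.44 − (-2.71) = 2.27 V, with n = 2 electrons transferred.
At equilibrium E = 0, so the Nernst equation gives ln K = nFE°/RT = (2)(96485)(2.27)/((8.314)(298)) = 176.80.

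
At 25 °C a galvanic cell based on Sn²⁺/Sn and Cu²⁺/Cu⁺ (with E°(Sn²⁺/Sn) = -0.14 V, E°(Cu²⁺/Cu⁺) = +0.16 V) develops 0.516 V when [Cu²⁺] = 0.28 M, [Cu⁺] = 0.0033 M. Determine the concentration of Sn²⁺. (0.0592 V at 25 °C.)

3.6 × 10^-4 M

From the Nernst equation, log Q = n(E° − E)/0.0592 = 2(0.30 − 0.516)/0.0592 = -7.297, so Q = 5.04 × 10^-8.
With Q = [Sn²⁺]·[Cu⁺]^2/[Cu²⁺]^2 and the known concentrations, [Sn²⁺] in the numerator gives [Sn²⁺] = 3.6 × 10^-4 M.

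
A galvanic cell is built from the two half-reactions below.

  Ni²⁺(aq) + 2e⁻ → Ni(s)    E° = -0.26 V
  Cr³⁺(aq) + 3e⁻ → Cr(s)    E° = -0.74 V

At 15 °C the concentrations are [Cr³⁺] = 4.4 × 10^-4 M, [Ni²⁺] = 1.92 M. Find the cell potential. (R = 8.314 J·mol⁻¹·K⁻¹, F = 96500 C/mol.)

The Ni²⁺/Ni couple has the higher reduction potential and acts as the cathode, so E°_cell = -0.26 − (-0.74) = 0.48 V.
Balancing electrons gives n = 6; the reaction quotient is Q = [Cr³⁺]^2/[Ni²⁺]^3 = 2.74 × 10^-8.
E = E° − (RT/nF) ln Q = 0.48 − (8.314×288)/(6×96500) × (-17.414) = 0.480 + 0.072 = 0.552 V.

0.552 V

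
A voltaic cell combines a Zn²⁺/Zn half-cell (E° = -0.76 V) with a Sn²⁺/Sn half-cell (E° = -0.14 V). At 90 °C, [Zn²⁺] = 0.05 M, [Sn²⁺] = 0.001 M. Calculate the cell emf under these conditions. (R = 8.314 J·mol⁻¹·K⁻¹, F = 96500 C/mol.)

The Sn²⁺/Sn couple has the higher reduction potential and acts as the cathode, so E°_cell = -0.14 − (-0.76) = 0.62 V.
Balancing electrons gives n = 2; the reaction quotient is Q = [Zn²⁺]/[Sn²⁺] = 50.0.
E = E° − (RT/nF) ln Q = 0.62 − (8.314×363)/(2×96500) × (3.912) = 0.620 − 0.061 = 0.559 V.

0.559 V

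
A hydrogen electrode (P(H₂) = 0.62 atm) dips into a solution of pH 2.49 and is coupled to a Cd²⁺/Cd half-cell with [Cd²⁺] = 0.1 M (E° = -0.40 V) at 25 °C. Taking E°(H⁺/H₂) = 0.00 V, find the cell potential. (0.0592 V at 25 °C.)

The hydrogen couple is the cathode, so E°_cell = 0.40 V; n = 2.
[H⁺] = 10^(−2.49) = 0.0032 M, and Q = [Cd²⁺]·P(H₂) / [H⁺]^2 = 5920.
E = E° − (0.0592/2) log Q = 0.40 − (0.0592/2)(3.772) = 0.288 V.

0.29 V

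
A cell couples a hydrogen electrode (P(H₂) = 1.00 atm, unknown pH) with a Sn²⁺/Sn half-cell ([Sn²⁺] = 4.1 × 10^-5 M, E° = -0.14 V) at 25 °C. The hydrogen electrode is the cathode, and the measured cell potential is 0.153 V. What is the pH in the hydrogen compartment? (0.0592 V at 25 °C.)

pH = 1.97

E°_cell = 0.14 V and n = 2.
log Q = n(E° − E)/0.0592 = 2×(0.14 − 0.153)/0.0592 = -0.439.
With Q = [Sn²⁺]·P(H₂) / [H⁺]^2, solving for [H⁺] gives log[H⁺] = -1.974, so pH = 1.97.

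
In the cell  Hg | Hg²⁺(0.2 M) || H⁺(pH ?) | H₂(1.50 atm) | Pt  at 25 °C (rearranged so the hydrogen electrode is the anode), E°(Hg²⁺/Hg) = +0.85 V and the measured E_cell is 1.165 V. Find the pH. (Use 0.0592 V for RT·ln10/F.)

E°_cell = 0.85 V and n = 2.
log Q = n(E° − E)/0.0592 = 2×(0.85 − 1.165)/0.0592 = -10.642.
With Q = [H⁺]^2 / ([Hg²⁺]·P(H₂)), solving for [H⁺] gives log[H⁺] = -5.582, so pH = 5.58.

pH = 5.58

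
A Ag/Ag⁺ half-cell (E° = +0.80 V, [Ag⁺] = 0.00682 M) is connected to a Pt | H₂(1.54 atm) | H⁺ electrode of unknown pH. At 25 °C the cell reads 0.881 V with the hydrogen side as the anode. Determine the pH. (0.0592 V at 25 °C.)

E°_cell = 0.80 V and n = 2.
log Q = n(E° − E)/0.0592 = 2×(0.80 − 0.881)/0.0592 = -2.736.
With Q = [H⁺]^2 / ([Ag⁺]^2·P(H₂)), solving for [H⁺] gives log[H⁺] = -3.441, so pH = 3.44.

pH = 3.44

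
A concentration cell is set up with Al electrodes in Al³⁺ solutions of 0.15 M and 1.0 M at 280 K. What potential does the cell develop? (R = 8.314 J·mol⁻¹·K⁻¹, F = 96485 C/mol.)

0.015 V

Both half-cells are Al³⁺/Al, so E°_cell = 0. The concentrated side is the cathode; the cell reaction moves Al³⁺ from high to low concentration with n = 3.
Q = [Al³⁺]_dilute/[Al³⁺]_conc = 0.15/1.0 = 0.150.
E = 0 − (RT/nF) ln Q = −((8.314×280)/(3×96485))(-1.897) = 0.0153 V.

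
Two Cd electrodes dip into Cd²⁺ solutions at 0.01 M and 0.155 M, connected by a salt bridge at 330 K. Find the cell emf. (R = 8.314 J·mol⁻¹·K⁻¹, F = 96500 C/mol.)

Both half-cells are Cd²⁺/Cd, so E°_cell = 0. The concentrated side is the cathode; the cell reaction moves Cd²⁺ from high to low concentration with n = 2.
Q = [Cd²⁺]_dilute/[Cd²⁺]_conc = 0.01/0.155 = 0.0645.
E = 0 − (RT/nF) ln Q = −((8.314×330)/(2×96500))(-2.741) = 0.0390 V.

0.039 V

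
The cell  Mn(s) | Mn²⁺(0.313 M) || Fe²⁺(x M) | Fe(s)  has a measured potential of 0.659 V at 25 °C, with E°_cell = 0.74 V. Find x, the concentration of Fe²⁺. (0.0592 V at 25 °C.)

5.7 × 10^-4 M

From the Nernst equation, log Q = n(E° − E)/0.0592 = 2(0.74 − 0.659)/0.0592 = 2.736, so Q = 545.
With Q = [Mn²⁺]/[Fe²⁺] and the known concentrations, [Fe²⁺] in the denominator gives [Fe²⁺] = 5.7 × 10^-4 M.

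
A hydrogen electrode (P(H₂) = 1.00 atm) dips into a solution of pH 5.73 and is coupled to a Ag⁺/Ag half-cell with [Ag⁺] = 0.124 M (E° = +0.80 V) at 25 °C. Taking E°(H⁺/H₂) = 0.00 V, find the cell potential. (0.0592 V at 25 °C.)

The Ag⁺/Ag couple is the cathode, so E°_cell = 0.80 V; n = 2.
[H⁺] = 10^(−5.73) = 1.9 × 10^-6 M, and Q = [H⁺]^2 / ([Ag⁺]^2·P(H₂)) = 2.26 × 10^-10.
E = E° − (0.0592/2) log Q = 0.80 − (0.0592/2)(-9.647) = 1.086 V.

1.09 V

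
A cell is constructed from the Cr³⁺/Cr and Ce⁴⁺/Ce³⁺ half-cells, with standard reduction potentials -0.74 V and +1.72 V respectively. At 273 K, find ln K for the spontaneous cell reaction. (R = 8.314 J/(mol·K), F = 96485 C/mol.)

ln K = 313.7

E°_cell = +1.72 − (-0.74) = 2.46 V, with n = 3 electrons transferred.
At equilibrium E = 0, so the Nernst equation gives ln K = nFE°/RT = (3)(96485)(2.46)/((8.314)(273)) = 313.72.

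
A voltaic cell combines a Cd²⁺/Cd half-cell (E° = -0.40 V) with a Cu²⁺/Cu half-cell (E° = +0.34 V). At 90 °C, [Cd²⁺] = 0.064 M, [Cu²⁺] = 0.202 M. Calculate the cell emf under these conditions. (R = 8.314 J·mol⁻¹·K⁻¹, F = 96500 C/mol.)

The Cu²⁺/Cu couple has the higher reduction potential and acts as the cathode, so E°_cell = +0.34 − (-0.40) = 0.74 V.
Balancing electrons gives n = 2; the reaction quotient is Q = [Cd²⁺]/[Cu²⁺] = 0.317.
E = E° − (RT/nF) ln Q = 0.74 − (8.314×363)/(2×96500) × (-1.149) = 0.740 + 0.018 = 0.758 V.

0.758 V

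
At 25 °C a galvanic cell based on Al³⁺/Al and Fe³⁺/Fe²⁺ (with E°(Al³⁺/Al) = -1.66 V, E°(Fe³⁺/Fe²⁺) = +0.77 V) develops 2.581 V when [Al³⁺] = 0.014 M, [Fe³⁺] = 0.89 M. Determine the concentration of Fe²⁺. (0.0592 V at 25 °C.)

From the Nernst equation, log Q = n(E° − E)/0.0592 = 3(2.43 − 2.581)/0.0592 = -7.652, so Q = 2.23 × 10^-8.
With Q = [Al³⁺]·[Fe²⁺]^3/[Fe³⁺]^3 and the known concentrations, [Fe²⁺]^3 in the numerator gives [Fe²⁺] = 0.01 M.

0.01 M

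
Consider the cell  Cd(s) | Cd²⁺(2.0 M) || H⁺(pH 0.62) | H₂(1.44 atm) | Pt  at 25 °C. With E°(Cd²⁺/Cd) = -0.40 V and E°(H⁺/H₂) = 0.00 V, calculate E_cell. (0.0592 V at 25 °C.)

The hydrogen couple is the cathode, so E°_cell = 0.40 V; n = 2.
[H⁺] = 10^(−0.62) = 0.24 M, and Q = [Cd²⁺]·P(H₂) / [H⁺]^2 = 50.0.
E = E° − (0.0592/2) log Q = 0.40 − (0.0592/2)(1.699) = 0.350 V.

0.35 V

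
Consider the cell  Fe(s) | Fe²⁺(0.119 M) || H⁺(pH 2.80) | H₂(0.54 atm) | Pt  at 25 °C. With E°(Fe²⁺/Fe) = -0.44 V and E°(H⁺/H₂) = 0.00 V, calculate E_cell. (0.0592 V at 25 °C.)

The hydrogen couple is the cathode, so E°_cell = 0.44 V; n = 2.
[H⁺] = 10^(−2.80) = 0.0016 M, and Q = [Fe²⁺]·P(H₂) / [H⁺]^2 = 2.56 × 10^4.
E = E° − (0.0592/2) log Q = 0.44 − (0.0592/2)(4.408) = 0.310 V.

0.31 V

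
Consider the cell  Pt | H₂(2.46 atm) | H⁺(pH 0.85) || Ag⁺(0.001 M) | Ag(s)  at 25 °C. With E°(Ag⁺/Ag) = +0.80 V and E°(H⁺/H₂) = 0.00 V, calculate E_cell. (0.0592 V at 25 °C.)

0.68 V

The Ag⁺/Ag couple is the cathode, so E°_cell = 0.80 V; n = 2.
[H⁺] = 10^(−0.85) = 0.14 M, and Q = [H⁺]^2 / ([Ag⁺]^2·P(H₂)) = 8110.
E = E° − (0.0592/2) log Q = 0.80 − (0.0592/2)(3.909) = 0.684 V.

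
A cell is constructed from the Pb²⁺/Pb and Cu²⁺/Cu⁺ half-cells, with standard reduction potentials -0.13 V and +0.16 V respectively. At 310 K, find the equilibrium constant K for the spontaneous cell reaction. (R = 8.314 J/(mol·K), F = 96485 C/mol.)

E°_cell = +0.16 − (-0.13) = 0.29 V, with n = 2 electrons transferred.
At equilibrium E = 0, so the Nernst equation gives ln K = nFE°/RT = (2)(96485)(0.29)/((8.314)(310)) = 21.71.
K = e^21.71 = 2.7 × 10^9.

2.7 × 10^9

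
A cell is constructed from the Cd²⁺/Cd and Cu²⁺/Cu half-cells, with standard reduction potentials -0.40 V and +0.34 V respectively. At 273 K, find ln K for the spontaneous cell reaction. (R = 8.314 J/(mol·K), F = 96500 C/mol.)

ln K = 62.9

E°_cell = +0.34 − (-0.40) = 0.74 V, with n = 2 electrons transferred.
At equilibrium E = 0, so the Nernst equation gives ln K = nFE°/RT = (2)(96500)(0.74)/((8.314)(273)) = 62.92.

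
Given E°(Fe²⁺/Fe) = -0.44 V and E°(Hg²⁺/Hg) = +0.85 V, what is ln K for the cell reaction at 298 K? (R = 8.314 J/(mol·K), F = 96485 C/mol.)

ln K = 100.5

E°_cell = +0.85 − (-0.44) = 1.29 V, with n = 2 electrons transferred.
At equilibrium E = 0, so the Nernst equation gives ln K = nFE°/RT = (2)(96485)(1.29)/((8.314)(298)) = 100.47.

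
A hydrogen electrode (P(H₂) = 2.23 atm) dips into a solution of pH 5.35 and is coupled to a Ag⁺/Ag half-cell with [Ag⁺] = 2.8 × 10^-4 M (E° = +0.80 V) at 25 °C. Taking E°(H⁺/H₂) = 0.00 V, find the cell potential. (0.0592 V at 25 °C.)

0.92 V

The Ag⁺/Ag couple is the cathode, so E°_cell = 0.80 V; n = 2.
[H⁺] = 10^(−5.35) = 4.5 × 10^-6 M, and Q = [H⁺]^2 / ([Ag⁺]^2·P(H₂)) = 1.14 × 10^-4.
E = E° − (0.0592/2) log Q = 0.80 − (0.0592/2)(-3.943) = 0.917 V.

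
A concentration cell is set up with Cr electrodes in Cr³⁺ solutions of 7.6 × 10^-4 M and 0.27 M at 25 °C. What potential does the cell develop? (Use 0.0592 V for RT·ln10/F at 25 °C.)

Both half-cells are Cr³⁺/Cr, so E°_cell = 0. The concentrated side is the cathode; the cell reaction moves Cr³⁺ from high to low concentration with n = 3.
Q = [Cr³⁺]_dilute/[Cr³⁺]_conc = 7.6 × 10^-4/0.27 = 0.00281.
E = 0 − (0.0592/3) log Q = −(0.0592/3)(-2.551) = 0.0503 V.

0.050 V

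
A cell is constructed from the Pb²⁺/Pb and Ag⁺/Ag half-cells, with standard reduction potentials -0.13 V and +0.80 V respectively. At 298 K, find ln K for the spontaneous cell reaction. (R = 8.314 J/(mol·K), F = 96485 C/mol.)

ln K = 72.4

E°_cell = +0.80 − (-0.13) = 0.93 V, with n = 2 electrons transferred.
At equilibrium E = 0, so the Nernst equation gives ln K = nFE°/RT = (2)(96485)(0.93)/((8.314)(298)) = 72.43.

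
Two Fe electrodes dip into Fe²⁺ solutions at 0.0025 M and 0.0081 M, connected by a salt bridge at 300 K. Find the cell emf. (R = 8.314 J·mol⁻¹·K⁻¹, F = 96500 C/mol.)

Both half-cells are Fe²⁺/Fe, so E°_cell = 0. The concentrated side is the cathode; the cell reaction moves Fe²⁺ from high to low concentration with n = 2.
Q = [Fe²⁺]_dilute/[Fe²⁺]_conc = 0.0025/0.0081 = 0.309.
E = 0 − (RT/nF) ln Q = −((8.314×300)/(2×96500))(-1.176) = 0.0152 V.

0.015 V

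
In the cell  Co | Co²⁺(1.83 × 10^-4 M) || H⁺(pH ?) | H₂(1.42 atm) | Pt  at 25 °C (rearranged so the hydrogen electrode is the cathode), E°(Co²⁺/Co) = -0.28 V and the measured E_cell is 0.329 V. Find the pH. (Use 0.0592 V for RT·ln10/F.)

pH = 0.96

E°_cell = 0.28 V and n = 2.
log Q = n(E° − E)/0.0592 = 2×(0.28 − 0.329)/0.0592 = -1.655.
With Q = [Co²⁺]·P(H₂) / [H⁺]^2, solving for [H⁺] gives log[H⁺] = -0.965, so pH = 0.96.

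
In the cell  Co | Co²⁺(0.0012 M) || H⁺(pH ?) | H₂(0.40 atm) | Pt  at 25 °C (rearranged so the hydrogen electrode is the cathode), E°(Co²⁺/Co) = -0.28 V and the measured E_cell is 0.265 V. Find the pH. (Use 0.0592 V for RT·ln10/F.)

pH = 1.91

E°_cell = 0.28 V and n = 2.
log Q = n(E° − E)/0.0592 = 2×(0.28 − 0.265)/0.0592 = 0.507.
With Q = [Co²⁺]·P(H₂) / [H⁺]^2, solving for [H⁺] gives log[H⁺] = -1.913, so pH = 1.91.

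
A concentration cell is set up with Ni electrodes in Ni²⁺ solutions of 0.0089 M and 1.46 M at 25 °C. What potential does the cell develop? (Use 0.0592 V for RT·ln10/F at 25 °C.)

Both half-cells are Ni²⁺/Ni, so E°_cell = 0. The concentrated side is the cathode; the cell reaction moves Ni²⁺ from high to low concentration with n = 2.
Q = [Ni²⁺]_dilute/[Ni²⁺]_conc = 0.0089/1.46 = 0.00610.
E = 0 − (0.0592/2) log Q = −(0.0592/2)(-2.215) = 0.0656 V.

0.066 V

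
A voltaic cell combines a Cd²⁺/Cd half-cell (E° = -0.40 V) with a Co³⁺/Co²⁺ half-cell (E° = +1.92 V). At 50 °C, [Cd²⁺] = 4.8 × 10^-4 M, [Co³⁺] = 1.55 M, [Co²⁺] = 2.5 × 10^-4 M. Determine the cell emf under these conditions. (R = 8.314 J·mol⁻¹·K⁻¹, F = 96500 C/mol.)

The Co³⁺/Co²⁺ couple has the higher reduction potential and acts as the cathode, so E°_cell = +1.92 − (-0.40) = 2.32 V.
Balancing electrons gives n = 2; the reaction quotient is Q = [Cd²⁺]·[Co²⁺]^2/[Co³⁺]^2 = 1.25 × 10^-11.
E = E° − (RT/nF) ln Q = 2.32 − (8.314×323)/(2×96500) × (-25.106) = 2.320 + 0.349 = 2.669 V.

2.67 V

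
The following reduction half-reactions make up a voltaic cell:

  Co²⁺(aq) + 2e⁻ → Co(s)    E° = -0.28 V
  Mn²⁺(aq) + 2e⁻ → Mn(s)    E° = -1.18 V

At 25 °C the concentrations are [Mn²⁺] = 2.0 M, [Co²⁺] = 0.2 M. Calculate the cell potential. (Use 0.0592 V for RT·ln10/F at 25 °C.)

The Co²⁺/Co couple has the higher reduction potential and acts as the cathode, so E°_cell = -0.28 − (-1.18) = 0.90 V.
Balancing electrons gives n = 2; the reaction quotient is Q = [Mn²⁺]/[Co²⁺] = 10.0.
At 25 °C, E = E° − (0.0592/n) log Q = 0.90 − (0.0592/2)(1.000) = 0.900 − 0.030 = 0.870 V.

0.870 V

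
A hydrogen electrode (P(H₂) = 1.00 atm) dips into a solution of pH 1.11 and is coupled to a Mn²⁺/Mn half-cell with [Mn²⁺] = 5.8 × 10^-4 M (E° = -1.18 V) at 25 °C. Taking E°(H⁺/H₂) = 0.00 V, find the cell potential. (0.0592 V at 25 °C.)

The hydrogen couple is the cathode, so E°_cell = 1.18 V; n = 2.
[H⁺] = 10^(−1.11) = 0.078 M, and Q = [Mn²⁺]·P(H₂) / [H⁺]^2 = 0.0963.
E = E° − (0.0592/2) log Q = 1.18 − (0.0592/2)(-1.017) = 1.210 V.

1.21 V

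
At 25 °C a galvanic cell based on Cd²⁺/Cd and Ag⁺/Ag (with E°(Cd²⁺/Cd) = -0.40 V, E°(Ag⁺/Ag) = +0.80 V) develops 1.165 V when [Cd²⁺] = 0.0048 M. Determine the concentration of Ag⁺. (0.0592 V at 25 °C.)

0.018 M

From the Nernst equation, log Q = n(E° − E)/0.0592 = 2(1.20 − 1.165)/0.0592 = 1.182, so Q = 15.2.
With Q = [Cd²⁺]/[Ag⁺]^2 and the known concentrations, [Ag⁺]^2 in the denominator gives [Ag⁺] = 0.018 M.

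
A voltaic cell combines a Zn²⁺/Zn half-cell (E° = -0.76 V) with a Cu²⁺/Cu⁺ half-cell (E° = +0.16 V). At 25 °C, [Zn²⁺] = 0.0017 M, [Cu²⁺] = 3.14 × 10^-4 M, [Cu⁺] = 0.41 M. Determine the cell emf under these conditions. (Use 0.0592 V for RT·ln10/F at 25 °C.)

The Cu²⁺/Cu⁺ couple has the higher reduction potential and acts as the cathode, so E°_cell = +0.16 − (-0.76) = 0.92 V.
Balancing electrons gives n = 2; the reaction quotient is Q = [Zn²⁺]·[Cu⁺]^2/[Cu²⁺]^2 = 2900.
At 25 °C, E = E° − (0.0592/n) log Q = 0.92 − (0.0592/2)(3.462) = 0.920 − 0.102 = 0.818 V.

0.818 V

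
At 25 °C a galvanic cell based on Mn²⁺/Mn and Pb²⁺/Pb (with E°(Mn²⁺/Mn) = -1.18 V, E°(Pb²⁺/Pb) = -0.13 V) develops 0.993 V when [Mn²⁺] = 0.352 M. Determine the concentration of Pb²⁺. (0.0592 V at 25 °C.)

0.0042 M

From the Nernst equation, log Q = n(E° − E)/0.0592 = 2(1.05 − 0.993)/0.0592 = 1.926, so Q = 84.3.
With Q = [Mn²⁺]/[Pb²⁺] and the known concentrations, [Pb²⁺] in the denominator gives [Pb²⁺] = 0.0042 M.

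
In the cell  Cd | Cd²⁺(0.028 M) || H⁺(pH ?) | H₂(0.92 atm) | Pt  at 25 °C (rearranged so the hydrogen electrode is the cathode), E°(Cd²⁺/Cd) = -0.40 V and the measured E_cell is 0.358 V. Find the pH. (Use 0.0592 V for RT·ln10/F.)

E°_cell = 0.40 V and n = 2.
log Q = n(E° − E)/0.0592 = 2×(0.40 − 0.358)/0.0592 = 1.419.
With Q = [Cd²⁺]·P(H₂) / [H⁺]^2, solving for [H⁺] gives log[H⁺] = -1.504, so pH = 1.50.

pH = 1.50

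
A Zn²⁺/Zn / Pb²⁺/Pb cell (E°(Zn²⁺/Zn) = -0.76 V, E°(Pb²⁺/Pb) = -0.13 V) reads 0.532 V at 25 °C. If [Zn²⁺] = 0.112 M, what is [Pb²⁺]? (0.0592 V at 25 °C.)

From the Nernst equation, log Q = n(E° − E)/0.0592 = 2(0.63 − 0.532)/0.0592 = 3.311, so Q = 2050.
With Q = [Zn²⁺]/[Pb²⁺] and the known concentrations, [Pb²⁺] in the denominator gives [Pb²⁺] = 5.5 × 10^-5 M.

5.5 × 10^-5 M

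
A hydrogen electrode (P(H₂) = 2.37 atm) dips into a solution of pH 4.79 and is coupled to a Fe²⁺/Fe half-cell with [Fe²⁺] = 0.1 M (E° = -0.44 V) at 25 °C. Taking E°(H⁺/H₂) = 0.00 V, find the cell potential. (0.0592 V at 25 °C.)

0.17 V

The hydrogen couple is the cathode, so E°_cell = 0.44 V; n = 2.
[H⁺] = 10^(−4.79) = 1.6 × 10^-5 M, and Q = [Fe²⁺]·P(H₂) / [H⁺]^2 = 9.01 × 10^8.
E = E° − (0.0592/2) log Q = 0.44 − (0.0592/2)(8.955) = 0.175 V.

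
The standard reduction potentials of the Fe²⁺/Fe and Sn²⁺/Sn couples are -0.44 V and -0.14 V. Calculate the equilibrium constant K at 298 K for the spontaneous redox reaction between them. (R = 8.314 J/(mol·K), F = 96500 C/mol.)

1.4 × 10^10

E°_cell = -0.14 − (-0.44) = 0.30 V, with n = 2 electrons transferred.
At equilibrium E = 0, so the Nernst equation gives ln K = nFE°/RT = (2)(96500)(0.30)/((8.314)(298)) = 23.37.
K = e^23.37 = 1.4 × 10^10.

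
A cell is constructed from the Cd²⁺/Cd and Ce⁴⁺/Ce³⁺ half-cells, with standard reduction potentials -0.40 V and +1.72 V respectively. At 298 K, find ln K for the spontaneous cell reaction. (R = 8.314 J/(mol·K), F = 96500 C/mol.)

ln K = 165.1

E°_cell = +1.72 − (-0.40) = 2.12 V, with n = 2 electrons transferred.
At equilibrium E = 0, so the Nernst equation gives ln K = nFE°/RT = (2)(96500)(2.12)/((8.314)(298)) = 165.15.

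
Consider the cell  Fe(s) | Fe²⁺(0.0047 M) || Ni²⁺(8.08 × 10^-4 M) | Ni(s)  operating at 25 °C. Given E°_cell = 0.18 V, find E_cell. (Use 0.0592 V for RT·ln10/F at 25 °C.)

0.157 V

Balancing electrons gives n = 2; the reaction quotient is Q = [Fe²⁺]/[Ni²⁺] = 5.82.
At 25 °C, E = E° − (0.0592/n) log Q = 0.18 − (0.0592/2)(0.765) = 0.180 − 0.023 = 0.157 V.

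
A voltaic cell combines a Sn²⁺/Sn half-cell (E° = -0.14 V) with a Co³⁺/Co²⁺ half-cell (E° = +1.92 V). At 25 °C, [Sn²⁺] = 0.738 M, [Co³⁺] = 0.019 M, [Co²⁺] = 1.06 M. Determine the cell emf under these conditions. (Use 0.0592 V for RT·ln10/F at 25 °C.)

The Co³⁺/Co²⁺ couple has the higher reduction potential and acts as the cathode, so E°_cell = +1.92 − (-0.14) = 2.06 V.
Balancing electrons gives n = 2; the reaction quotient is Q = [Sn²⁺]·[Co²⁺]^2/[Co³⁺]^2 = 2300.
At 25 °C, E = E° − (0.0592/n) log Q = 2.06 − (0.0592/2)(3.361) = 2.060 − 0.099 = 1.961 V.

1.96 V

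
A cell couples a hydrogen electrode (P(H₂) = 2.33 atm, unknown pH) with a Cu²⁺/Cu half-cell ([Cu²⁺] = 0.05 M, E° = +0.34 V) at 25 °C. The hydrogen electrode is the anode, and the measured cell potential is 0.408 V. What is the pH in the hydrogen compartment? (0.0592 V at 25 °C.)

E°_cell = 0.34 V and n = 2.
log Q = n(E° − E)/0.0592 = 2×(0.34 − 0.408)/0.0592 = -2.297.
With Q = [H⁺]^2 / ([Cu²⁺]·P(H₂)), solving for [H⁺] gives log[H⁺] = -1.615, so pH = 1.62.

pH = 1.62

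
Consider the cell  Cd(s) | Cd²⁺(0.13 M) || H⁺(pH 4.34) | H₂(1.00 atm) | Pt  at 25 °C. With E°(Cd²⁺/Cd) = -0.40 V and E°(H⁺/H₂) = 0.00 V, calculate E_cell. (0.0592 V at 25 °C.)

The hydrogen couple is the cathode, so E°_cell = 0.40 V; n = 2.
[H⁺] = 10^(−4.34) = 4.6 × 10^-5 M, and Q = [Cd²⁺]·P(H₂) / [H⁺]^2 = 6.22 × 10^7.
E = E° − (0.0592/2) log Q = 0.40 − (0.0592/2)(7.794) = 0.169 V.

0.17 V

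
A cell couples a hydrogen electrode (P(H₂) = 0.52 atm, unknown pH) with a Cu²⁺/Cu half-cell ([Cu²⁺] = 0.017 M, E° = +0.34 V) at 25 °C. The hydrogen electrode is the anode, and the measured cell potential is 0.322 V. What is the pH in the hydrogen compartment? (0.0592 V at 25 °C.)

E°_cell = 0.34 V and n = 2.
log Q = n(E° − E)/0.0592 = 2×(0.34 − 0.322)/0.0592 = 0.608.
With Q = [H⁺]^2 / ([Cu²⁺]·P(H₂)), solving for [H⁺] gives log[H⁺] = -0.723, so pH = 0.72.

pH = 0.72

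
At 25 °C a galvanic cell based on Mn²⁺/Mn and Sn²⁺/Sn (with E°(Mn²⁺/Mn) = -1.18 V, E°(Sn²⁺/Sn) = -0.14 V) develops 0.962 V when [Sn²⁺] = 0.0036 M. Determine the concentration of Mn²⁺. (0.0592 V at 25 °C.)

From the Nernst equation, log Q = n(E° − E)/0.0592 = 2(1.04 − 0.962)/0.0592 = 2.635, so Q = 432.
With Q = [Mn²⁺]/[Sn²⁺] and the known concentrations, [Mn²⁺] in the numerator gives [Mn²⁺] = 1.6 M.

1.6 M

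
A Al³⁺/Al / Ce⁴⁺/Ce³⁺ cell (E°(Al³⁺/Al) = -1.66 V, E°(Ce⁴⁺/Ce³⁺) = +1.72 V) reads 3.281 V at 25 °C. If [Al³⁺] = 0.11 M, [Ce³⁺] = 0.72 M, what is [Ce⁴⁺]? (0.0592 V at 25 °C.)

0.0073 M

From the Nernst equation, log Q = n(E° − E)/0.0592 = 3(3.38 − 3.281)/0.0592 = 5.017, so Q = 1.04 × 10^5.
With Q = [Al³⁺]·[Ce³⁺]^3/[Ce⁴⁺]^3 and the known concentrations, [Ce⁴⁺]^3 in the denominator gives [Ce⁴⁺] = 0.0073 M.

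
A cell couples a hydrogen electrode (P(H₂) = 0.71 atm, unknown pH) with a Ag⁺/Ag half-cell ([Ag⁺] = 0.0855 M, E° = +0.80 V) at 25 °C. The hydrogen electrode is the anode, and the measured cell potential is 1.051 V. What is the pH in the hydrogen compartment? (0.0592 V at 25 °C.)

E°_cell = 0.80 V and n = 2.
log Q = n(E° − E)/0.0592 = 2×(0.80 − 1.051)/0.0592 = -8.480.
With Q = [H⁺]^2 / ([Ag⁺]^2·P(H₂)), solving for [H⁺] gives log[H⁺] = -5.382, so pH = 5.38.

pH = 5.38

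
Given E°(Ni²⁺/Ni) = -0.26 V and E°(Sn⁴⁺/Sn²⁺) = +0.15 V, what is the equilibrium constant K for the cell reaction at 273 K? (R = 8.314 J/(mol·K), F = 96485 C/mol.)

E°_cell = +0.15 − (-0.26) = 0.41 V, with n = 2 electrons transferred.
At equilibrium E = 0, so the Nernst equation gives ln K = nFE°/RT = (2)(96485)(0.41)/((8.314)(273)) = 34.86.
K = e^34.86 = 1.4 × 10^15.

1.4 × 10^15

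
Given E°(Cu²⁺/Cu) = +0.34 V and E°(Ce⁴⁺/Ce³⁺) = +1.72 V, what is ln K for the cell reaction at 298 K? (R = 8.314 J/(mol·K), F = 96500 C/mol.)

E°_cell = +1.72 − (+0.34) = 1.38 V, with n = 2 electrons transferred.
At equilibrium E = 0, so the Nernst equation gives ln K = nFE°/RT = (2)(96500)(1.38)/((8.314)(298)) = 107.50.

ln K = 107.5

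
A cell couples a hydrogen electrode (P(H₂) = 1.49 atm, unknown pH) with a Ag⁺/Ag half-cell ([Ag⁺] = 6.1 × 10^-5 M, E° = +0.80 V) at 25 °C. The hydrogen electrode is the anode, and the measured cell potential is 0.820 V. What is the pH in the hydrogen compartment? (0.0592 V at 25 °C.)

E°_cell = 0.80 V and n = 2.
log Q = n(E° − E)/0.0592 = 2×(0.80 − 0.820)/0.0592 = -0.676.
With Q = [H⁺]^2 / ([Ag⁺]^2·P(H₂)), solving for [H⁺] gives log[H⁺] = -4.466, so pH = 4.47.

pH = 4.47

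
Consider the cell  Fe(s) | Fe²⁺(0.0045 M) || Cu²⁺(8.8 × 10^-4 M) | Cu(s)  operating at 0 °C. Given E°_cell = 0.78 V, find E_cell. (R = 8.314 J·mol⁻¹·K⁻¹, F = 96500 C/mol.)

0.761 V

Balancing electrons gives n = 2; the reaction quotient is Q = [Fe²⁺]/[Cu²⁺] = 5.11.
E = E° − (RT/nF) ln Q = 0.78 − (8.314×273)/(2×96500) × (1.632) = 0.780 − 0.019 = 0.761 V.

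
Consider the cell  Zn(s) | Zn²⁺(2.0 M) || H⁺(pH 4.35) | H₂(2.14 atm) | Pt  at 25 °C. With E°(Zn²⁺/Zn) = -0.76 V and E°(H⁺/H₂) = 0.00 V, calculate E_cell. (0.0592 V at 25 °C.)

The hydrogen couple is the cathode, so E°_cell = 0.76 V; n = 2.
[H⁺] = 10^(−4.35) = 4.5 × 10^-5 M, and Q = [Zn²⁺]·P(H₂) / [H⁺]^2 = 2.15 × 10^9.
E = E° − (0.0592/2) log Q = 0.76 − (0.0592/2)(9.331) = 0.484 V.

0.48 V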